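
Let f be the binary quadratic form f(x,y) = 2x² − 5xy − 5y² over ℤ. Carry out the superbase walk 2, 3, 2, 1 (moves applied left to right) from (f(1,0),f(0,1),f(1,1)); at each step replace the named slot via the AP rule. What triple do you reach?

start (2,-5,-8) = (f(1,0),f(0,1),f(1,1))
replace slot 2: 2·(2+(-8)) − (-5) = -7 → (2,-7,-8)
replace slot 3: 2·(2+(-7)) − (-8) = -2 → (2,-7,-2)
replace slot 2: 2·(2+(-2)) − (-7) = 7 → (2,7,-2)
replace slot 1: 2·(7+(-2)) − 2 = 8 → (8,7,-2)

8,7,-2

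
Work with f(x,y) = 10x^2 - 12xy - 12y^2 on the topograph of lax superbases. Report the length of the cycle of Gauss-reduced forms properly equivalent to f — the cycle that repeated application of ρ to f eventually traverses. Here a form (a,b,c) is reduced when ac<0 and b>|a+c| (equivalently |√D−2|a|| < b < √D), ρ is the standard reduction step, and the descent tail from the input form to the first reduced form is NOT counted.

D = 624, ⌊√D⌋ = 24
descent: ρ → (-12,12,10)  [lands on river]
river: ρ → (10,8,-14)
river: ρ → (-14,20,4)
river: ρ → (4,20,-14)
river: ρ → (-14,8,10)
river: ρ → (10,12,-12)
ρ-cycle length = 6 (tail of 1 descent step not counted)

6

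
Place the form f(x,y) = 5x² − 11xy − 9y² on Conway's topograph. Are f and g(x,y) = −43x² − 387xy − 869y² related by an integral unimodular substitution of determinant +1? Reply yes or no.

D₁ = 301, D₂ = 301
river cycle of f (length 10): (-9, 11, 5), (5, 9, -11), (-11, 13, 3), (3, 17, -1), (-1, 17, 3), (3, 13, -11), (-11, 9, 5), (5, 11, -9), (-9, 7, 7), (7, 7, -9)
river cycle of g (length 10): (-9, 11, 5), (5, 9, -11), (-11, 13, 3), (3, 17, -1), (-1, 17, 3), (3, 13, -11), (-11, 9, 5), (5, 11, -9), (-9, 7, 7), (7, 7, -9)
cycles coincide ⇒ equivalent

yes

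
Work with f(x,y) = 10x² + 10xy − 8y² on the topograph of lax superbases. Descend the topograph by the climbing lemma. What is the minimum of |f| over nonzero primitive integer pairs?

river: ρ → (-8,6,12)
river: ρ → (12,18,-2)
river: ρ → (-2,18,12)
river: ρ → (12,6,-8)
river: ρ → (-8,10,10)
river: ρ → (10,10,-8)
closes: descent 0, river 6
min |a| on river = 2

2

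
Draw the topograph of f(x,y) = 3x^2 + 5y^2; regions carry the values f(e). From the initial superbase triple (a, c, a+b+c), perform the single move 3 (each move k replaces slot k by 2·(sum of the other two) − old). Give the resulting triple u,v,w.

start (3,5,8) = (f(1,0),f(0,1),f(1,1))
replace slot 3: 2·(3+5) − 8 = 8 → (3,5,8)

3,5,8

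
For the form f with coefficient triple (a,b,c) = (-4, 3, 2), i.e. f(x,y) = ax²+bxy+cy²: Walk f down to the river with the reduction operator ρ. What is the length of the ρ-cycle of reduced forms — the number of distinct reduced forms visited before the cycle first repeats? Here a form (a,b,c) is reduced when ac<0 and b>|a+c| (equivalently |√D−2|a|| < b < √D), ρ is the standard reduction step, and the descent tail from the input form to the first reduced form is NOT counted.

D = 41, ⌊√D⌋ = 6
river: ρ → (2,5,-2)
river: ρ → (-2,3,4)
river: ρ → (4,5,-1)
river: ρ → (-1,5,4)
river: ρ → (4,3,-2)
river: ρ → (-2,5,2)
river: ρ → (2,3,-4)
river: ρ → (-4,5,1)
river: ρ → (1,5,-4)
river: ρ → (-4,3,2)
ρ-cycle length = 10 (tail of 0 descent steps not counted)

10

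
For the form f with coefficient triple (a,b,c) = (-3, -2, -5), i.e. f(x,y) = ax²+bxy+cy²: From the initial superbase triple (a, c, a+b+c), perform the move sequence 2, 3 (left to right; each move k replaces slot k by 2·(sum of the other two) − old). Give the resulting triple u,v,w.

start (-3,-5,-10) = (f(1,0),f(0,1),f(1,1))
replace slot 2: 2·((-3)+(-10)) − (-5) = -21 → (-3,-21,-10)
replace slot 3: 2·((-3)+(-21)) − (-10) = -38 → (-3,-21,-38)

-3,-21,-38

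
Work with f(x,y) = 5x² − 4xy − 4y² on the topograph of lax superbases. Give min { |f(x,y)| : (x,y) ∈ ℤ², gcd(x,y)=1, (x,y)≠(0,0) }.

descent: ρ → (-4,4,5)  [lands on river]
river: ρ → (5,6,-3)
river: ρ → (-3,6,5)
river: ρ → (5,4,-4)
closes: descent 1, river 4
min |a| on river = 3

3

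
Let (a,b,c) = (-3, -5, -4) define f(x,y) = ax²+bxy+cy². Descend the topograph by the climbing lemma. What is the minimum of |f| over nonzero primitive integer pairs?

translate: b→-1 (≡5 mod 6), so (3,5,4)→(3,-1,2)
flip: (3,-1,2)→(2,1,3)
reduced (well bottom): (2,1,3) with a≤c, −a<b≤a
well minimum |f| = |-2| = 2 (negative-definite)

2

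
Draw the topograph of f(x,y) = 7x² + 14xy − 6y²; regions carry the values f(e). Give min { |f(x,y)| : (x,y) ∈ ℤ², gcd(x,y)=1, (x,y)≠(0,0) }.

river: ρ → (-6,10,11)
river: ρ → (11,12,-5)
river: ρ → (-5,18,2)
river: ρ → (2,18,-5)
river: ρ → (-5,12,11)
river: ρ → (11,10,-6)
river: ρ → (-6,14,7)
river: ρ → (7,14,-6)
closes: descent 0, river 8
min |a| on river = 2

2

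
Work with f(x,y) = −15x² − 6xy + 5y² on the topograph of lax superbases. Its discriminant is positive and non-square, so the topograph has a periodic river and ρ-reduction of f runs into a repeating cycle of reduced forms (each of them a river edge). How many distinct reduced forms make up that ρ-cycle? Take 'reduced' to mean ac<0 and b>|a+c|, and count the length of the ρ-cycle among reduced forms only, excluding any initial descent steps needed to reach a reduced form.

D = 336, ⌊√D⌋ = 18
descent: ρ → (5,16,-4)  [lands on river]
river: ρ → (-4,16,5)
river: ρ → (5,14,-7)
river: ρ → (-7,14,5)
ρ-cycle length = 4 (tail of 1 descent step not counted)

4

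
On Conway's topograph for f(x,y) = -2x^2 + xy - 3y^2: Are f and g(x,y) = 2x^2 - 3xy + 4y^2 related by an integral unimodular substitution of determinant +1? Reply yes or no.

D₁ = -23, D₂ = -23
f is negative-definite; reduce −f:
−f: reduced (well bottom): (2,-1,3) with a≤c, −a<b≤a
flip sign back: reduced form of f is (-2,1,-3)
g: translate: b→1 (≡-3 mod 4), so (2,-3,4)→(2,1,3)
g: reduced (well bottom): (2,1,3) with a≤c, −a<b≤a
reduced forms (-2, 1, -3) vs (2, 1, 3) ⇒ inequivalent

no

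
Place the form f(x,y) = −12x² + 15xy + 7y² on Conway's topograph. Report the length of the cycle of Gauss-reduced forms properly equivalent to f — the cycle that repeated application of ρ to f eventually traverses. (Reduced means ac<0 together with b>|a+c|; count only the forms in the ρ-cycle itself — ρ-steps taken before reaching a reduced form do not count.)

D = 561, ⌊√D⌋ = 23
river: ρ → (7,13,-14)
river: ρ → (-14,15,6)
river: ρ → (6,21,-5)
river: ρ → (-5,19,10)
river: ρ → (10,21,-3)
river: ρ → (-3,21,10)
river: ρ → (10,19,-5)
river: ρ → (-5,21,6)
river: ρ → (6,15,-14)
river: ρ → (-14,13,7)
river: ρ → (7,15,-12)
river: ρ → (-12,9,10)
river: ρ → (10,11,-11)
river: ρ → (-11,11,10)
river: ρ → (10,9,-12)
river: ρ → (-12,15,7)
ρ-cycle length = 16 (tail of 0 descent steps not counted)

16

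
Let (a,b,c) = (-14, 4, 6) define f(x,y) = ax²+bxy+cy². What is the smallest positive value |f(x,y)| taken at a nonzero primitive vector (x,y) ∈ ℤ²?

descent: ρ → (6,8,-12)  [lands on river]
river: ρ → (-12,16,2)
river: ρ → (2,16,-12)
river: ρ → (-12,8,6)
river: ρ → (6,16,-4)
river: ρ → (-4,16,6)
closes: descent 1, river 6
min |a| on river = 2

2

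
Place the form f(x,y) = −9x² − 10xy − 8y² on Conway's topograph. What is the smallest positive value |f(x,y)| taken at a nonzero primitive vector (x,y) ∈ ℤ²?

translate: b→-8 (≡10 mod 18), so (9,10,8)→(9,-8,7)
flip: (9,-8,7)→(7,8,9)
translate: b→-6 (≡8 mod 14), so (7,8,9)→(7,-6,8)
reduced (well bottom): (7,-6,8) with a≤c, −a<b≤a
well minimum |f| = |-7| = 7 (negative-definite)

7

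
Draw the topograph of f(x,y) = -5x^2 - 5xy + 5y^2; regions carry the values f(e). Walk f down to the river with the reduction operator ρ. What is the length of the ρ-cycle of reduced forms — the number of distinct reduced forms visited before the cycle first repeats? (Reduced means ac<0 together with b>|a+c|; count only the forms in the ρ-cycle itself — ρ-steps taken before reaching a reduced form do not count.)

D = 125, ⌊√D⌋ = 11
descent: ρ → (5,5,-5)  [lands on river]
river: ρ → (-5,5,5)
ρ-cycle length = 2 (tail of 1 descent step not counted)

2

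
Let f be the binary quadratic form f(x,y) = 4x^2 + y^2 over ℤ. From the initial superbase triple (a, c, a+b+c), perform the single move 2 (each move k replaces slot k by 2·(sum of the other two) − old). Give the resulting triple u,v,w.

start (4,1,5) = (f(1,0),f(0,1),f(1,1))
replace slot 2: 2·(4+5) − 1 = 17 → (4,17,5)

4,17,5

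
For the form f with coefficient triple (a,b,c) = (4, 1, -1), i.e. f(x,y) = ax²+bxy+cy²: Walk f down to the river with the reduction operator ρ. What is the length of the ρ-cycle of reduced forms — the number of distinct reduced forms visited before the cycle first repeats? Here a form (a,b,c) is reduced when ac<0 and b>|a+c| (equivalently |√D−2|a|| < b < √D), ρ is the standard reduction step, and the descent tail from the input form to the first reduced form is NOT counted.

D = 17, ⌊√D⌋ = 4
descent: ρ → (-1,3,2)  [lands on river]
river: ρ → (2,1,-2)
river: ρ → (-2,3,1)
river: ρ → (1,3,-2)
river: ρ → (-2,1,2)
river: ρ → (2,3,-1)
ρ-cycle length = 6 (tail of 1 descent step not counted)

6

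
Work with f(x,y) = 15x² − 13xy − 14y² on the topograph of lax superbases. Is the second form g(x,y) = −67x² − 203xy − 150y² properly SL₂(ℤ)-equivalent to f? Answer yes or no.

D₁ = 1009, D₂ = 1009
river cycle of f (length 14): (-14, 13, 15), (15, 17, -12), (-12, 31, 1), (1, 31, -12), (-12, 17, 15), (15, 13, -14), (-14, 15, 14), (14, 13, -15), (-15, 17, 12), (12, 31, -1), … (4 more)
river cycle of g (length 14): (-14, 13, 15), (15, 17, -12), (-12, 31, 1), (1, 31, -12), (-12, 17, 15), (15, 13, -14), (-14, 15, 14), (14, 13, -15), (-15, 17, 12), (12, 31, -1), … (4 more)
cycles coincide ⇒ equivalent

yes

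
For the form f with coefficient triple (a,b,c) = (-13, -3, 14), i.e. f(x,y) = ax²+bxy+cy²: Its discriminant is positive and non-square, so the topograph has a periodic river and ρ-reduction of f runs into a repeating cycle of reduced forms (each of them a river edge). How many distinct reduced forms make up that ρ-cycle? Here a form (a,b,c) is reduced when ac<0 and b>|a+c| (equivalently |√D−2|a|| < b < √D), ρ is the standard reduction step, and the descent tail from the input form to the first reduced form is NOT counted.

D = 737, ⌊√D⌋ = 27
descent: ρ → (14,3,-13)  [lands on river]
river: ρ → (-13,23,4)
river: ρ → (4,25,-7)
river: ρ → (-7,17,16)
river: ρ → (16,15,-8)
river: ρ → (-8,17,14)
river: ρ → (14,11,-11)
river: ρ → (-11,11,14)
river: ρ → (14,17,-8)
river: ρ → (-8,15,16)
river: ρ → (16,17,-7)
river: ρ → (-7,25,4)
river: ρ → (4,23,-13)
river: ρ → (-13,3,14)
river: ρ → (14,25,-2)
river: ρ → (-2,27,1)
river: ρ → (1,27,-2)
river: ρ → (-2,25,14)
ρ-cycle length = 18 (tail of 1 descent step not counted)

18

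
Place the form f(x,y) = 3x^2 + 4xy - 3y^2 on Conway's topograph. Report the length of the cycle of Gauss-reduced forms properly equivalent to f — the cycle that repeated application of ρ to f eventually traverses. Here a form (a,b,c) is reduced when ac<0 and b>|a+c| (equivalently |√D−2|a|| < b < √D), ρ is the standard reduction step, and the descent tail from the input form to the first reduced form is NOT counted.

D = 52, ⌊√D⌋ = 7
river: ρ → (-3,2,4)
river: ρ → (4,6,-1)
river: ρ → (-1,6,4)
river: ρ → (4,2,-3)
river: ρ → (-3,4,3)
river: ρ → (3,2,-4)
river: ρ → (-4,6,1)
river: ρ → (1,6,-4)
river: ρ → (-4,2,3)
river: ρ → (3,4,-3)
ρ-cycle length = 10 (tail of 0 descent steps not counted)

10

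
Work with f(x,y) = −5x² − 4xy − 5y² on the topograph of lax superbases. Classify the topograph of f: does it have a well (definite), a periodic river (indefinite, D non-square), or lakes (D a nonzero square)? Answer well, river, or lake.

D = b²−4ac = (-4)² − 4·(-5)·(-5) = -84
D < 0 ⇒ definite ⇒ every region one sign ⇒ single well

well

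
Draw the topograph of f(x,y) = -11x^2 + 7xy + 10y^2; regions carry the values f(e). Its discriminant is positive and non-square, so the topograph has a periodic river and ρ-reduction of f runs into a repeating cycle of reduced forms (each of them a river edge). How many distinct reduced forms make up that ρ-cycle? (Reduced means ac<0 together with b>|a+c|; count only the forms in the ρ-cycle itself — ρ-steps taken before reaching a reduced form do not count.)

D = 489, ⌊√D⌋ = 22
river: ρ → (10,13,-8)
river: ρ → (-8,19,4)
river: ρ → (4,21,-3)
river: ρ → (-3,21,4)
river: ρ → (4,19,-8)
river: ρ → (-8,13,10)
river: ρ → (10,7,-11)
river: ρ → (-11,15,6)
river: ρ → (6,21,-2)
river: ρ → (-2,19,16)
river: ρ → (16,13,-5)
river: ρ → (-5,17,10)
river: ρ → (10,3,-12)
river: ρ → (-12,21,1)
river: ρ → (1,21,-12)
river: ρ → (-12,3,10)
river: ρ → (10,17,-5)
river: ρ → (-5,13,16)
river: ρ → (16,19,-2)
river: ρ → (-2,21,6)
river: ρ → (6,15,-11)
river: ρ → (-11,7,10)
ρ-cycle length = 22 (tail of 0 descent steps not counted)

22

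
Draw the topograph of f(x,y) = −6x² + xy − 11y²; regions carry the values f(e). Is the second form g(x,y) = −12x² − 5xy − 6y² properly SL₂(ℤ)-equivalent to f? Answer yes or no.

D₁ = -263, D₂ = -263
f is negative-definite; reduce −f:
−f: reduced (well bottom): (6,-1,11) with a≤c, −a<b≤a
flip sign back: reduced form of f is (-6,1,-11)
g is negative-definite; reduce −g:
−g: flip: (12,5,6)→(6,-5,12)
−g: reduced (well bottom): (6,-5,12) with a≤c, −a<b≤a
flip sign back: reduced form of g is (-6,5,-12)
reduced forms (-6, 1, -11) vs (-6, 5, -12) ⇒ inequivalent

no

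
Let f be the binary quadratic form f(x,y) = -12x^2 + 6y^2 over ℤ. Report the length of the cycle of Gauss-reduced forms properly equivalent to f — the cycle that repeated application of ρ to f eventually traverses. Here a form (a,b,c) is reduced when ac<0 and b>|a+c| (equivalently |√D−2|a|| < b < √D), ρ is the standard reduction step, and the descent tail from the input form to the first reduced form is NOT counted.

D = 288, ⌊√D⌋ = 16
descent: ρ → (6,12,-6)  [lands on river]
river: ρ → (-6,12,6)
ρ-cycle length = 2 (tail of 1 descent step not counted)

2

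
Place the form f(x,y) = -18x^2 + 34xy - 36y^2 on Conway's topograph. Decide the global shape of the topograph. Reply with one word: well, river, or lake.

D = b²−4ac = 34² − 4·(-18)·(-36) = -1436
D < 0 ⇒ definite ⇒ every region one sign ⇒ single well

well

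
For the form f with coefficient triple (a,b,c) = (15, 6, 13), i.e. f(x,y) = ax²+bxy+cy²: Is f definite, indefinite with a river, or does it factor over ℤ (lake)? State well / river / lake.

D = b²−4ac = 6² − 4·15·13 = -744
D < 0 ⇒ definite ⇒ every region one sign ⇒ single well

well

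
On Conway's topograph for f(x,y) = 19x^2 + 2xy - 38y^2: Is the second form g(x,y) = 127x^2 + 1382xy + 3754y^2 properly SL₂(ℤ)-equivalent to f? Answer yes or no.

D₁ = 2892, D₂ = 2892
river cycle of f (length 6): (19, 40, -17), (-17, 28, 31), (31, 34, -14), (-14, 50, 7), (7, 48, -21), (-21, 36, 19)
river cycle of g (length 6): (19, 40, -17), (-17, 28, 31), (31, 34, -14), (-14, 50, 7), (7, 48, -21), (-21, 36, 19)
cycles coincide ⇒ equivalent

yes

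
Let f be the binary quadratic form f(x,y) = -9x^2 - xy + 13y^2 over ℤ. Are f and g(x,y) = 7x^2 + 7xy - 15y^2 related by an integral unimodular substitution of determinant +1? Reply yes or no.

D₁ = 469, D₂ = 469
river cycle of f (length 4): (-9, 17, 5), (5, 13, -15), (-15, 17, 3), (3, 19, -9)
river cycle of g (length 2): (7, 21, -1), (-1, 21, 7)
cycles differ ⇒ inequivalent

no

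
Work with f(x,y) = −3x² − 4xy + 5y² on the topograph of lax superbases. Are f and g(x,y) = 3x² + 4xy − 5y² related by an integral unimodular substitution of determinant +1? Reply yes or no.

D₁ = 76, D₂ = 76
river cycle of f (length 6): (5, 4, -3), (-3, 8, 1), (1, 8, -3), (-3, 4, 5), (5, 6, -2), (-2, 6, 5)
river cycle of g (length 6): (-5, 6, 2), (2, 6, -5), (-5, 4, 3), (3, 8, -1), (-1, 8, 3), (3, 4, -5)
cycles differ ⇒ inequivalent

no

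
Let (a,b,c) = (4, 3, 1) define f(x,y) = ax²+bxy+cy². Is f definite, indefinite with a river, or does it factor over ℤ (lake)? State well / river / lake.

D = b²−4ac = 3² − 4·4·1 = -7
D < 0 ⇒ definite ⇒ every region one sign ⇒ single well

well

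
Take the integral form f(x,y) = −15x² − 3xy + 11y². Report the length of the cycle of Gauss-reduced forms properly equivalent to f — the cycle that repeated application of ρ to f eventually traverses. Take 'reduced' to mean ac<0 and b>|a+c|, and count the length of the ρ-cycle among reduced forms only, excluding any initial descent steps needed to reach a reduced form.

D = 669, ⌊√D⌋ = 25
descent: ρ → (11,25,-1)  [lands on river]
river: ρ → (-1,25,11)
river: ρ → (11,19,-7)
river: ρ → (-7,23,5)
river: ρ → (5,17,-19)
river: ρ → (-19,21,3)
river: ρ → (3,21,-19)
river: ρ → (-19,17,5)
river: ρ → (5,23,-7)
river: ρ → (-7,19,11)
ρ-cycle length = 10 (tail of 1 descent step not counted)

10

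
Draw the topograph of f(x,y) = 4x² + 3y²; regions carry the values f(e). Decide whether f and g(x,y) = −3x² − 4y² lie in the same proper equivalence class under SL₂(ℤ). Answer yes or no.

D₁ = -48, D₂ = -48
f: flip: (4,0,3)→(3,0,4)
f: reduced (well bottom): (3,0,4) with a≤c, −a<b≤a
g is negative-definite; reduce −g:
−g: reduced (well bottom): (3,0,4) with a≤c, −a<b≤a
flip sign back: reduced form of g is (-3,0,-4)
reduced forms (3, 0, 4) vs (-3, 0, -4) ⇒ inequivalent

no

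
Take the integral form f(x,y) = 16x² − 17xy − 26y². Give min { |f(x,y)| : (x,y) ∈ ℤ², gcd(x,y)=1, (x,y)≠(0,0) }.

descent: ρ → (-26,17,16)  [lands on river]
river: ρ → (16,15,-27)
river: ρ → (-27,39,4)
river: ρ → (4,41,-17)
river: ρ → (-17,27,18)
river: ρ → (18,9,-26)
river: ρ → (-26,43,1)
river: ρ → (1,43,-26)
river: ρ → (-26,9,18)
river: ρ → (18,27,-17)
river: ρ → (-17,41,4)
river: ρ → (4,39,-27)
river: ρ → (-27,15,16)
river: ρ → (16,17,-26)
river: ρ → (-26,35,7)
river: ρ → (7,35,-26)
closes: descent 1, river 16
min |a| on river = 1

1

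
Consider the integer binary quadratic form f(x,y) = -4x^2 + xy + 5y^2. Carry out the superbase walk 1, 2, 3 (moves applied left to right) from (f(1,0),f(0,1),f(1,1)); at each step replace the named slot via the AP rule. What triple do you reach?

start (-4,5,2) = (f(1,0),f(0,1),f(1,1))
replace slot 1: 2·(5+2) − (-4) = 18 → (18,5,2)
replace slot 2: 2·(18+2) − 5 = 35 → (18,35,2)
replace slot 3: 2·(18+35) − 2 = 104 → (18,35,104)

18,35,104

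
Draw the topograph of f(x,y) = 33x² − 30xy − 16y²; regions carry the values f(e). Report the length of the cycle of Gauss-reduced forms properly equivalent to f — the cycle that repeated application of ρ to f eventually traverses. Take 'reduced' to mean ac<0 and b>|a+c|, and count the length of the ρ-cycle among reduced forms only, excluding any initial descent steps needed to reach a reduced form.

D = 3012, ⌊√D⌋ = 54
descent: ρ → (-16,30,33)  [lands on river]
river: ρ → (33,36,-13)
river: ρ → (-13,42,24)
river: ρ → (24,54,-1)
river: ρ → (-1,54,24)
river: ρ → (24,42,-13)
river: ρ → (-13,36,33)
river: ρ → (33,30,-16)
river: ρ → (-16,34,29)
river: ρ → (29,24,-21)
river: ρ → (-21,18,32)
river: ρ → (32,46,-7)
river: ρ → (-7,52,11)
river: ρ → (11,36,-39)
river: ρ → (-39,42,8)
river: ρ → (8,54,-3)
river: ρ → (-3,54,8)
river: ρ → (8,42,-39)
river: ρ → (-39,36,11)
river: ρ → (11,52,-7)
river: ρ → (-7,46,32)
river: ρ → (32,18,-21)
river: ρ → (-21,24,29)
river: ρ → (29,34,-16)
ρ-cycle length = 24 (tail of 1 descent step not counted)

24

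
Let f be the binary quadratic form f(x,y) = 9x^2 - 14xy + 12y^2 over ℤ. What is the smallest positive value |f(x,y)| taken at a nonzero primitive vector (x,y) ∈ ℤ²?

translate: b→4 (≡-14 mod 18), so (9,-14,12)→(9,4,7)
flip: (9,4,7)→(7,-4,9)
reduced (well bottom): (7,-4,9) with a≤c, −a<b≤a
well minimum = a = 7

7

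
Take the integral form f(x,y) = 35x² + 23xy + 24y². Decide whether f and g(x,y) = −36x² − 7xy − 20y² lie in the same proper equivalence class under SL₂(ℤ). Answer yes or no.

D₁ = -2831, D₂ = -2831
f: flip: (35,23,24)→(24,-23,35)
f: reduced (well bottom): (24,-23,35) with a≤c, −a<b≤a
g is negative-definite; reduce −g:
−g: flip: (36,7,20)→(20,-7,36)
−g: reduced (well bottom): (20,-7,36) with a≤c, −a<b≤a
flip sign back: reduced form of g is (-20,7,-36)
reduced forms (24, -23, 35) vs (-20, 7, -36) ⇒ inequivalent

no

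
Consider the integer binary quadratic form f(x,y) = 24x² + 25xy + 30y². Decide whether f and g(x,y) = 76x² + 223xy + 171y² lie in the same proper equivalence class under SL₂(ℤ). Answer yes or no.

D₁ = -2255, D₂ = -2255
f: translate: b→-23 (≡25 mod 48), so (24,25,30)→(24,-23,29)
f: reduced (well bottom): (24,-23,29) with a≤c, −a<b≤a
g: translate: b→71 (≡223 mod 152), so (76,223,171)→(76,71,24)
g: flip: (76,71,24)→(24,-71,76)
g: translate: b→-23 (≡-71 mod 48), so (24,-71,76)→(24,-23,29)
g: reduced (well bottom): (24,-23,29) with a≤c, −a<b≤a
reduced forms (24, -23, 29) vs (24, -23, 29) ⇒ equivalent

yes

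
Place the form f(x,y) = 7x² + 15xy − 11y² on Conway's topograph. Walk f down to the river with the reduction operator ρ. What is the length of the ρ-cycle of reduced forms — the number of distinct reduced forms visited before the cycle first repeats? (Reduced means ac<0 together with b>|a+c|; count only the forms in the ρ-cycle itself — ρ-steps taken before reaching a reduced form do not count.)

D = 533, ⌊√D⌋ = 23
river: ρ → (-11,7,11)
river: ρ → (11,15,-7)
river: ρ → (-7,13,13)
river: ρ → (13,13,-7)
river: ρ → (-7,15,11)
river: ρ → (11,7,-11)
river: ρ → (-11,15,7)
river: ρ → (7,13,-13)
river: ρ → (-13,13,7)
river: ρ → (7,15,-11)
ρ-cycle length = 10 (tail of 0 descent steps not counted)

10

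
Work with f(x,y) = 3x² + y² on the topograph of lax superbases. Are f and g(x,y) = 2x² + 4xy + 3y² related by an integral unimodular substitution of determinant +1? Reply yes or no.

D₁ = -12, D₂ = -8
discriminants differ ⇒ not SL₂(ℤ)-equivalent

no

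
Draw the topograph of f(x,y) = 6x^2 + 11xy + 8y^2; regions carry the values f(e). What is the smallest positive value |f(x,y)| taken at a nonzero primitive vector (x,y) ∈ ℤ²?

translate: b→-1 (≡11 mod 12), so (6,11,8)→(6,-1,3)
flip: (6,-1,3)→(3,1,6)
reduced (well bottom): (3,1,6) with a≤c, −a<b≤a
well minimum = a = 3

3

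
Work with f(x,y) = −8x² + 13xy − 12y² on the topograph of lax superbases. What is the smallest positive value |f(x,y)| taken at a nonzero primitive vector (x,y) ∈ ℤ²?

translate: b→3 (≡-13 mod 16), so (8,-13,12)→(8,3,7)
flip: (8,3,7)→(7,-3,8)
reduced (well bottom): (7,-3,8) with a≤c, −a<b≤a
well minimum |f| = |-7| = 7 (negative-definite)

7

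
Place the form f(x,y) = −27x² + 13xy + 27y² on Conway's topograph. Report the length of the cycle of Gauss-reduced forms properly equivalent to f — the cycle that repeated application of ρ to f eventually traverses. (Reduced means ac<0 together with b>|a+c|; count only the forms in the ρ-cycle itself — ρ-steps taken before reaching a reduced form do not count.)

D = 3085, ⌊√D⌋ = 55
river: ρ → (27,41,-13)
river: ρ → (-13,37,33)
river: ρ → (33,29,-17)
river: ρ → (-17,39,23)
river: ρ → (23,53,-3)
river: ρ → (-3,55,5)
river: ρ → (5,55,-3)
river: ρ → (-3,53,23)
river: ρ → (23,39,-17)
river: ρ → (-17,29,33)
river: ρ → (33,37,-13)
river: ρ → (-13,41,27)
river: ρ → (27,13,-27)
river: ρ → (-27,41,13)
river: ρ → (13,37,-33)
river: ρ → (-33,29,17)
river: ρ → (17,39,-23)
river: ρ → (-23,53,3)
river: ρ → (3,55,-5)
river: ρ → (-5,55,3)
river: ρ → (3,53,-23)
river: ρ → (-23,39,17)
river: ρ → (17,29,-33)
river: ρ → (-33,37,13)
river: ρ → (13,41,-27)
river: ρ → (-27,13,27)
ρ-cycle length = 26 (tail of 0 descent steps not counted)

26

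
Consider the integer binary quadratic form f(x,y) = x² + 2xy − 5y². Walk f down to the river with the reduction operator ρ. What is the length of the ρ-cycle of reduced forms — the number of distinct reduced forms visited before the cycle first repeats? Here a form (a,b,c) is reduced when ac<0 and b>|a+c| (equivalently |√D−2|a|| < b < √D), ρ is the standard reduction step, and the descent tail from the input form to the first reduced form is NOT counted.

D = 24, ⌊√D⌋ = 4
descent: ρ → (-5,-2,1)
descent: ρ → (1,4,-2)  [lands on river]
river: ρ → (-2,4,1)
ρ-cycle length = 2 (tail of 2 descent steps not counted)

2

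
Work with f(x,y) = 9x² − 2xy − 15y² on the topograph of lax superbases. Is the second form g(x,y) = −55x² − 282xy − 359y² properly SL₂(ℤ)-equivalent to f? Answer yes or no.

D₁ = 544, D₂ = 544
river cycle of f (length 4): (9, 16, -8), (-8, 16, 9), (9, 20, -4), (-4, 20, 9)
river cycle of g (length 4): (-8, 16, 9), (9, 20, -4), (-4, 20, 9), (9, 16, -8)
cycles coincide ⇒ equivalent

yes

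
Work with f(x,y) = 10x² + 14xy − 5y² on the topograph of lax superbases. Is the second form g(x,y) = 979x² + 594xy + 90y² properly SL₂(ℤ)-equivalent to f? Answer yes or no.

D₁ = 396, D₂ = 396
river cycle of f (length 4): (-5, 16, 7), (7, 12, -9), (-9, 6, 10), (10, 14, -5)
river cycle of g (length 4): (7, 12, -9), (-9, 6, 10), (10, 14, -5), (-5, 16, 7)
cycles coincide ⇒ equivalent

yes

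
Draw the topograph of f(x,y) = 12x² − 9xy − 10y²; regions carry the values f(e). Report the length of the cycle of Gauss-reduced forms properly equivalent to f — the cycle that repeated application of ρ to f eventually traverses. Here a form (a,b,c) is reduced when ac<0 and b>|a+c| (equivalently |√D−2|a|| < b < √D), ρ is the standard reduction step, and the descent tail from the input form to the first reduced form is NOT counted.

D = 561, ⌊√D⌋ = 23
descent: ρ → (-10,9,12)  [lands on river]
river: ρ → (12,15,-7)
river: ρ → (-7,13,14)
river: ρ → (14,15,-6)
river: ρ → (-6,21,5)
river: ρ → (5,19,-10)
river: ρ → (-10,21,3)
river: ρ → (3,21,-10)
river: ρ → (-10,19,5)
river: ρ → (5,21,-6)
river: ρ → (-6,15,14)
river: ρ → (14,13,-7)
river: ρ → (-7,15,12)
river: ρ → (12,9,-10)
river: ρ → (-10,11,11)
river: ρ → (11,11,-10)
ρ-cycle length = 16 (tail of 1 descent step not counted)

16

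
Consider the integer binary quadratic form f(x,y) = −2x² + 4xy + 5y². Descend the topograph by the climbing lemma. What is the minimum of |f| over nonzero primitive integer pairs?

river: ρ → (5,6,-1)
river: ρ → (-1,6,5)
river: ρ → (5,4,-2)
river: ρ → (-2,4,5)
closes: descent 0, river 4
min |a| on river = 1

1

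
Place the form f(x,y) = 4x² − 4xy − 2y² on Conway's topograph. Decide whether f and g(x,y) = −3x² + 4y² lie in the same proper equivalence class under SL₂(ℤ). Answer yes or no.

D₁ = 48, D₂ = 48
river cycle of f (length 2): (-2, 4, 4), (4, 4, -2)
river cycle of g (length 2): (-3, 6, 1), (1, 6, -3)
cycles differ ⇒ inequivalent

no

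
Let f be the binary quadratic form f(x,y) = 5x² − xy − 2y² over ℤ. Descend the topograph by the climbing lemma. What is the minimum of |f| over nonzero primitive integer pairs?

descent: ρ → (-2,5,2)  [lands on river]
river: ρ → (2,3,-4)
river: ρ → (-4,5,1)
river: ρ → (1,5,-4)
river: ρ → (-4,3,2)
river: ρ → (2,5,-2)
river: ρ → (-2,3,4)
river: ρ → (4,5,-1)
river: ρ → (-1,5,4)
river: ρ → (4,3,-2)
closes: descent 1, river 10
min |a| on river = 1

1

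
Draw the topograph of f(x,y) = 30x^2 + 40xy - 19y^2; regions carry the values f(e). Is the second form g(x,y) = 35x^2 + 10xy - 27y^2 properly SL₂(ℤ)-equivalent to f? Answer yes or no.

D₁ = 3880, D₂ = 3880
river cycle of f (length 30): (-19, 36, 34), (34, 32, -21), (-21, 52, 14), (14, 60, -5), (-5, 60, 14), (14, 52, -21), (-21, 32, 34), (34, 36, -19), (-19, 40, 30), (30, 20, -29), … (20 more)
river cycle of g (length 22): (-27, 44, 18), (18, 28, -43), (-43, 58, 3), (3, 62, -3), (-3, 58, 43), (43, 28, -18), (-18, 44, 27), (27, 10, -35), (-35, 60, 2), (2, 60, -35), … (12 more)
cycles differ ⇒ inequivalent

no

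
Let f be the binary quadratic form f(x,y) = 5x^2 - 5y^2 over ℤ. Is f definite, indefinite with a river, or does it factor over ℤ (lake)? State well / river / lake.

D = b²−4ac = 0² − 4·5·(-5) = 100
D = 10² is a perfect square ⇒ form factors over ℤ ⇒ lakes

lake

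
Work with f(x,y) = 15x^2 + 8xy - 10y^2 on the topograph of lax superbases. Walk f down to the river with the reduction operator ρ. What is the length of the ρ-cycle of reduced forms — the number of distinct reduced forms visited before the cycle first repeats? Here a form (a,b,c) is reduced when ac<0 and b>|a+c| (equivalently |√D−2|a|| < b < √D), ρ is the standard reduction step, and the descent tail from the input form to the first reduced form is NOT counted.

D = 664, ⌊√D⌋ = 25
river: ρ → (-10,12,13)
river: ρ → (13,14,-9)
river: ρ → (-9,22,5)
river: ρ → (5,18,-17)
river: ρ → (-17,16,6)
river: ρ → (6,20,-11)
river: ρ → (-11,24,2)
river: ρ → (2,24,-11)
river: ρ → (-11,20,6)
river: ρ → (6,16,-17)
river: ρ → (-17,18,5)
river: ρ → (5,22,-9)
river: ρ → (-9,14,13)
river: ρ → (13,12,-10)
river: ρ → (-10,8,15)
river: ρ → (15,22,-3)
river: ρ → (-3,20,22)
river: ρ → (22,24,-1)
river: ρ → (-1,24,22)
river: ρ → (22,20,-3)
river: ρ → (-3,22,15)
river: ρ → (15,8,-10)
ρ-cycle length = 22 (tail of 0 descent steps not counted)

22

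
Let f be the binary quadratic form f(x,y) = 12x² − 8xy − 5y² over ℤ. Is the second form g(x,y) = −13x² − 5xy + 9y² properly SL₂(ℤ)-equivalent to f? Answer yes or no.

D₁ = 304, D₂ = 493
discriminants differ ⇒ not SL₂(ℤ)-equivalent

no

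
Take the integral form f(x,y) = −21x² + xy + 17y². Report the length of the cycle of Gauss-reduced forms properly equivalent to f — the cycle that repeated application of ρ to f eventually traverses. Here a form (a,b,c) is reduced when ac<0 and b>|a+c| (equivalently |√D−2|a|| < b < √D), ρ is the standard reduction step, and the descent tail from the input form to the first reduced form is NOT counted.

D = 1429, ⌊√D⌋ = 37
descent: ρ → (17,33,-5)  [lands on river]
river: ρ → (-5,37,3)
river: ρ → (3,35,-17)
river: ρ → (-17,33,5)
river: ρ → (5,37,-3)
river: ρ → (-3,35,17)
ρ-cycle length = 6 (tail of 1 descent step not counted)

6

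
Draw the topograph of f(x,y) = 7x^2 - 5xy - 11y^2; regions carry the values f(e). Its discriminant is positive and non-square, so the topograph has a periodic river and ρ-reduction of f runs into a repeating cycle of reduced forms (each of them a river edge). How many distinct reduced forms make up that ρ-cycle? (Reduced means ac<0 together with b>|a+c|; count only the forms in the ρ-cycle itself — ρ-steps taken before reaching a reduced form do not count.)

D = 333, ⌊√D⌋ = 18
descent: ρ → (-11,5,7)  [lands on river]
river: ρ → (7,9,-9)
river: ρ → (-9,9,7)
river: ρ → (7,5,-11)
river: ρ → (-11,17,1)
river: ρ → (1,17,-11)
ρ-cycle length = 6 (tail of 1 descent step not counted)

6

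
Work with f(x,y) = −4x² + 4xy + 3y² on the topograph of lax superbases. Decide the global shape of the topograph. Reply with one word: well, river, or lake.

D = b²−4ac = 4² − 4·(-4)·3 = 64
D = 8² is a perfect square ⇒ form factors over ℤ ⇒ lakes

lake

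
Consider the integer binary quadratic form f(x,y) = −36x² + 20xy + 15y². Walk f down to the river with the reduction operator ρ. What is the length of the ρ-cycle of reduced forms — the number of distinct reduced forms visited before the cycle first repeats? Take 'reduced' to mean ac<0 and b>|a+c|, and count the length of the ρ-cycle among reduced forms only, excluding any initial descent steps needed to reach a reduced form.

D = 2560, ⌊√D⌋ = 50
descent: ρ → (15,40,-16)  [lands on river]
river: ρ → (-16,24,31)
river: ρ → (31,38,-9)
river: ρ → (-9,34,39)
river: ρ → (39,44,-4)
river: ρ → (-4,44,39)
river: ρ → (39,34,-9)
river: ρ → (-9,38,31)
river: ρ → (31,24,-16)
river: ρ → (-16,40,15)
river: ρ → (15,50,-1)
river: ρ → (-1,50,15)
ρ-cycle length = 12 (tail of 1 descent step not counted)

12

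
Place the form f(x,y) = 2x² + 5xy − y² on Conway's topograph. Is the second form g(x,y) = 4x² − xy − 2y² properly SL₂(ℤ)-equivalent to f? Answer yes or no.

D₁ = 33, D₂ = 33
river cycle of f (length 4): (-1, 5, 2), (2, 3, -3), (-3, 3, 2), (2, 5, -1)
river cycle of g (length 4): (-2, 5, 1), (1, 5, -2), (-2, 3, 3), (3, 3, -2)
cycles differ ⇒ inequivalent

no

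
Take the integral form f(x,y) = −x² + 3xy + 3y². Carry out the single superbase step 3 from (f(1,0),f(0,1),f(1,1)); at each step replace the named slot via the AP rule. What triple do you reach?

start (-1,3,5) = (f(1,0),f(0,1),f(1,1))
replace slot 3: 2·((-1)+3) − 5 = -1 → (-1,3,-1)

-1,3,-1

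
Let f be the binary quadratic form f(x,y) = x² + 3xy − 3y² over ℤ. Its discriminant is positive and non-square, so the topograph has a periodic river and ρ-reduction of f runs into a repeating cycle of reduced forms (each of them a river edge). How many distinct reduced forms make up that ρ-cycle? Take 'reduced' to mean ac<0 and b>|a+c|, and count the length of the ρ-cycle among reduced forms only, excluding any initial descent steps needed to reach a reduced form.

D = 21, ⌊√D⌋ = 4
river: ρ → (-3,3,1)
river: ρ → (1,3,-3)
ρ-cycle length = 2 (tail of 0 descent steps not counted)

2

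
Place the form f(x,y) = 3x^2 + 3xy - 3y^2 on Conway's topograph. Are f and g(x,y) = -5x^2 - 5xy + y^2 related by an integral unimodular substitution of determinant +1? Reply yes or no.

D₁ = 45, D₂ = 45
river cycle of f (length 2): (-3, 3, 3), (3, 3, -3)
river cycle of g (length 2): (1, 5, -5), (-5, 5, 1)
cycles differ ⇒ inequivalent

no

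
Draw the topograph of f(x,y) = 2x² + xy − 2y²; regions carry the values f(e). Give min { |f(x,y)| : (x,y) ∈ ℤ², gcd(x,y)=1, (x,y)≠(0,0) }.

river: ρ → (-2,3,1)
river: ρ → (1,3,-2)
river: ρ → (-2,1,2)
river: ρ → (2,3,-1)
river: ρ → (-1,3,2)
river: ρ → (2,1,-2)
closes: descent 0, river 6
min |a| on river = 1

1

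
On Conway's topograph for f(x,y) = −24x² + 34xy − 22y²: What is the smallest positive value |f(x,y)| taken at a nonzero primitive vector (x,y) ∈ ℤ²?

translate: b→14 (≡-34 mod 48), so (24,-34,22)→(24,14,12)
flip: (24,14,12)→(12,-14,24)
translate: b→10 (≡-14 mod 24), so (12,-14,24)→(12,10,22)
reduced (well bottom): (12,10,22) with a≤c, −a<b≤a
well minimum |f| = |-12| = 12 (negative-definite)

12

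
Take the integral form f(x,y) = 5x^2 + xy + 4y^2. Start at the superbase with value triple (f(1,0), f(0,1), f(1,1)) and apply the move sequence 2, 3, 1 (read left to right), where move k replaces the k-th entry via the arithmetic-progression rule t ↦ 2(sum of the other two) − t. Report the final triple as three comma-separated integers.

start (5,4,10) = (f(1,0),f(0,1),f(1,1))
replace slot 2: 2·(5+10) − 4 = 26 → (5,26,10)
replace slot 3: 2·(5+26) − 10 = 52 → (5,26,52)
replace slot 1: 2·(26+52) − 5 = 151 → (151,26,52)

151,26,52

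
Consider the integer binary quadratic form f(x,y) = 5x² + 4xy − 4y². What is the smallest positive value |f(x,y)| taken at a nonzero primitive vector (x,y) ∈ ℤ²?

river: ρ → (-4,4,5)
river: ρ → (5,6,-3)
river: ρ → (-3,6,5)
river: ρ → (5,4,-4)
closes: descent 0, river 4
min |a| on river = 3

3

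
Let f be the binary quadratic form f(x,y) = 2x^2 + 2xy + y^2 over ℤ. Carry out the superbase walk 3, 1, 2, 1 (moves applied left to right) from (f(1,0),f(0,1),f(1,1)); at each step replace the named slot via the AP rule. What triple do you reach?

start (2,1,5) = (f(1,0),f(0,1),f(1,1))
replace slot 3: 2·(2+1) − 5 = 1 → (2,1,1)
replace slot 1: 2·(1+1) − 2 = 2 → (2,1,1)
replace slot 2: 2·(2+1) − 1 = 5 → (2,5,1)
replace slot 1: 2·(5+1) − 2 = 10 → (10,5,1)

10,5,1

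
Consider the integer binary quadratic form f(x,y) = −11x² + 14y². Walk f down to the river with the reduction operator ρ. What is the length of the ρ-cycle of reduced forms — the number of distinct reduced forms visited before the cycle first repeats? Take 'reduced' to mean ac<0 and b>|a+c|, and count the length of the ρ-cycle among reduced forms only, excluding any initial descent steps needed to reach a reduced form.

D = 616, ⌊√D⌋ = 24
descent: ρ → (14,0,-11)
descent: ρ → (-11,22,3)  [lands on river]
river: ρ → (3,20,-18)
river: ρ → (-18,16,5)
river: ρ → (5,24,-2)
river: ρ → (-2,24,5)
river: ρ → (5,16,-18)
river: ρ → (-18,20,3)
river: ρ → (3,22,-11)
ρ-cycle length = 8 (tail of 2 descent steps not counted)

8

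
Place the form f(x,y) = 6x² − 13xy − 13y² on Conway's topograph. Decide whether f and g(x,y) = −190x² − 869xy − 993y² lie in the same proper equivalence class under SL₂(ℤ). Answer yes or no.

D₁ = 481, D₂ = 481
river cycle of f (length 26): (-13, 13, 6), (6, 11, -15), (-15, 19, 2), (2, 21, -5), (-5, 19, 6), (6, 17, -8), (-8, 15, 8), (8, 17, -6), (-6, 19, 5), (5, 21, -2), … (16 more)
river cycle of g (length 26): (-15, 19, 2), (2, 21, -5), (-5, 19, 6), (6, 17, -8), (-8, 15, 8), (8, 17, -6), (-6, 19, 5), (5, 21, -2), (-2, 19, 15), (15, 11, -6), … (16 more)
cycles coincide ⇒ equivalent

yes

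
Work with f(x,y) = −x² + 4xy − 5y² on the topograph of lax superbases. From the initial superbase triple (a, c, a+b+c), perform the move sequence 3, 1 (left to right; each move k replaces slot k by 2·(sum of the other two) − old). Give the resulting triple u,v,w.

start (-1,-5,-2) = (f(1,0),f(0,1),f(1,1))
replace slot 3: 2·((-1)+(-5)) − (-2) = -10 → (-1,-5,-10)
replace slot 1: 2·((-5)+(-10)) − (-1) = -29 → (-29,-5,-10)

-29,-5,-10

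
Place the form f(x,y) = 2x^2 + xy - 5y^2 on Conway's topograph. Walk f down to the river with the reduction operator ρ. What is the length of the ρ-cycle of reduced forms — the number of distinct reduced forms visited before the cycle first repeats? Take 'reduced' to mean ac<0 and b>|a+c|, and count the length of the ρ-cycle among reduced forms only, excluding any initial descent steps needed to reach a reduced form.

D = 41, ⌊√D⌋ = 6
descent: ρ → (-5,-1,2)
descent: ρ → (2,5,-2)  [lands on river]
river: ρ → (-2,3,4)
river: ρ → (4,5,-1)
river: ρ → (-1,5,4)
river: ρ → (4,3,-2)
river: ρ → (-2,5,2)
river: ρ → (2,3,-4)
river: ρ → (-4,5,1)
river: ρ → (1,5,-4)
river: ρ → (-4,3,2)
ρ-cycle length = 10 (tail of 2 descent steps not counted)

10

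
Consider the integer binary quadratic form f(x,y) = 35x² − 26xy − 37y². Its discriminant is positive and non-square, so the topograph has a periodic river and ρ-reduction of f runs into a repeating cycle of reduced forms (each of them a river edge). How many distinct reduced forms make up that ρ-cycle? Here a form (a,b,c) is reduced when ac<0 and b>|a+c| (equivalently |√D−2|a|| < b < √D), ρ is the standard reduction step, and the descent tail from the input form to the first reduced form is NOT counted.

D = 5856, ⌊√D⌋ = 76
descent: ρ → (-37,26,35)  [lands on river]
river: ρ → (35,44,-28)
river: ρ → (-28,68,11)
river: ρ → (11,64,-40)
river: ρ → (-40,16,35)
river: ρ → (35,54,-21)
river: ρ → (-21,72,8)
river: ρ → (8,72,-21)
river: ρ → (-21,54,35)
river: ρ → (35,16,-40)
river: ρ → (-40,64,11)
river: ρ → (11,68,-28)
river: ρ → (-28,44,35)
river: ρ → (35,26,-37)
river: ρ → (-37,48,24)
river: ρ → (24,48,-37)
ρ-cycle length = 16 (tail of 1 descent step not counted)

16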